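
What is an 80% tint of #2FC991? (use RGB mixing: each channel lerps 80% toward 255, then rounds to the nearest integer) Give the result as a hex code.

#2FC991 is rgb(47, 201, 145).
Lerp each channel 80% toward 255:
  R: 47 + 0.8×(255−47) = 47 + 166.4 = 213.4 → 213
  G: 201 + 0.8×(255−201) = 201 + 43.2 = 244.2 → 244
  B: 145 + 0.8×(255−145) = 145 + 88 = 233 → 233
rgb(213, 244, 233) = #D5F4E9.

#D5F4E9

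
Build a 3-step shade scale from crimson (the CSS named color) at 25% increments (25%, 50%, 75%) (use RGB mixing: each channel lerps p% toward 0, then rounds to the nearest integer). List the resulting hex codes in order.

CSS crimson is rgb(220, 20, 60).
25%: (220 − 55 = 165→165, 20 − 5 = 15→15, 60 − 15 = 45→45) → #a50f2d
50%: (220 − 110 = 110→110, 20 − 10 = 10→10, 60 − 30 = 30→30) → #6e0a1e
75%: (220 − 165 = 55→55, 20 − 15 = 5→5, 60 − 45 = 15→15) → #37050f

#a50f2d, #6e0a1e, #37050f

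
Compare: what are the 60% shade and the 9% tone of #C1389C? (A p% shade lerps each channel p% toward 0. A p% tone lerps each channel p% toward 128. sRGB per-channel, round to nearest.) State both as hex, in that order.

#4D163E, #BB3E99

#C1389C is rgb(193, 56, 156).
60% shade:
  R: 193 + 0.6×(0−193) = 193 − 115.8 = 77.2 → 77
  G: 56 − 33.6 = 22.4 → 22
  B: 156 − 93.6 = 62.4 → 62
  → #4D163E
9% tone:
  R: 193 + 0.09×(128−193) = 193 − 5.85 = 187.15 → 187
  G: 56 + 0.09×(128−56) = 56 + 6.48 = 62.48 → 62
  B: 156 + 0.09×(128−156) = 156 − 2.52 = 153.48 → 153
  → #BB3E99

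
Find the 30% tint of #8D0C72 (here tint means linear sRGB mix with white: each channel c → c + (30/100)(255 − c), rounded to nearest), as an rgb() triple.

rgb(175, 85, 156)

#8D0C72 is rgb(141, 12, 114).
Per channel, c → c + 0.3(255 − c):
  R: 141 + 0.3×(255−141) = 141 + 34.2 = 175.2 → 175
  G: 12 + 0.3×(255−12) = 12 + 72.9 = 84.9 → 85
  B: 114 + 42.3 = 156.3 → 156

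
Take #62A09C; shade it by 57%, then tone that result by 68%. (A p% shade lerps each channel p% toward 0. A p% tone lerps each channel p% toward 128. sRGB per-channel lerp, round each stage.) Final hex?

#646D6C

#62A09C is rgb(98, 160, 156).
Per channel, c → c + 0.57(0 − c):
  R: 98 + 0.57×(0−98) = 98 − 55.86 = 42.14 → 42
  G: 160 + 0.57×(0−160) = 160 − 91.2 = 68.8 → 69
  B: 156 + 0.57×(0−156) = 156 − 88.92 = 67.08 → 67
After the shade: rgb(42, 69, 67) = #2A4543.
Per channel, c → c + 0.68(128 − c):
  R: 42 + 0.68×(128−42) = 42 + 58.48 = 100.48 → 100
  G: 69 + 40.12 = 109.12 → 109
  B: 67 + 0.68×(128−67) = 67 + 41.48 = 108.48 → 108
rgb(100, 109, 108) = #646D6C.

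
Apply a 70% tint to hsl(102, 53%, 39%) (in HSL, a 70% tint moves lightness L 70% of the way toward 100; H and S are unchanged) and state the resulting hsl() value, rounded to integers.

L moves 70% from 39 toward 100: 39 + 42.7 = 81.7 → 82.
H and S are unchanged.

hsl(102, 53%, 82%)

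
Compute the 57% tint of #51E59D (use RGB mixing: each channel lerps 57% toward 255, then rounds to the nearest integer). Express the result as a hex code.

#51E59D is rgb(81, 229, 157).
A 57% tint moves each channel 57% toward 255:
  R: 81 + 0.57×(255−81) = 81 + 99.18 = 180.18 → 180
  G: 229 + 14.82 = 243.82 → 244
  B: 157 + 55.86 = 212.86 → 213
rgb(180, 244, 213) = #B4F4D5.

#B4F4D5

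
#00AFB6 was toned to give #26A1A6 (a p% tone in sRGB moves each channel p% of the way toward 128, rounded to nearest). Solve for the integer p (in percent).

30%

#00AFB6 is rgb(0, 175, 182); #26A1A6 is rgb(38, 161, 166).
On the R channel (widest range): 38 ≈ 0 + (p/100)(128 − 0), so p ≈ 100×(38 − 0)/(128 − 0) = 3800/128 = 29.69.
p = 30 reproduces all three channels after rounding.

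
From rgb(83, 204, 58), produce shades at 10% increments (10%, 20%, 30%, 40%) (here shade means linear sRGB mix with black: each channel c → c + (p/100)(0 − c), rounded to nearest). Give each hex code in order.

#4BB834, #42A32E, #3A8F29, #327A23

10%: (83 − 8.3 = 74.7→75, 204 − 20.4 = 183.6→184, 58 − 5.8 = 52.2→52) → #4BB834
20%: (83 − 16.6 = 66.4→66, 204 − 40.8 = 163.2→163, 58 − 11.6 = 46.4→46) → #42A32E
30%: (83 − 24.9 = 58.1→58, 204 − 61.2 = 142.8→143, 58 − 17.4 = 40.6→41) → #3A8F29
40%: (83 − 33.2 = 49.8→50, 204 − 81.6 = 122.4→122, 58 − 23.2 = 34.8→35) → #327A23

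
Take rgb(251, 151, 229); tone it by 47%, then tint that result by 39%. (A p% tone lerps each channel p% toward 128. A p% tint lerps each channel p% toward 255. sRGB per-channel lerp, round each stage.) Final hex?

Per channel, c → c + 0.47(128 − c):
  R: 251 − 57.81 = 193.19 → 193
  G: 151 + 0.47×(128−151) = 151 − 10.81 = 140.19 → 140
  B: 229 − 47.47 = 181.53 → 182
After the tone: rgb(193, 140, 182) = #C18CB6.
A 39% tint moves each channel 39% toward 255:
  R: 193 + 0.39×(255−193) = 193 + 24.18 = 217.18 → 217
  G: 140 + 0.39×(255−140) = 140 + 44.85 = 184.85 → 185
  B: 182 + 0.39×(255−182) = 182 + 28.47 = 210.47 → 210
rgb(217, 185, 210) = #D9B9D2.

#D9B9D2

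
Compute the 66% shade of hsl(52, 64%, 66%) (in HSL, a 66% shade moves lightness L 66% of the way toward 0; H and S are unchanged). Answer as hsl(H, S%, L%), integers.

hsl(52, 64%, 22%)

L moves 66% from 66 toward 0: 66 − 43.56 = 22.44 → 22.
H and S are unchanged.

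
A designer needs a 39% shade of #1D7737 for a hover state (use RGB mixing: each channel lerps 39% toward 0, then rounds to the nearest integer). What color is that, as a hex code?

#124922

#1D7737 is rgb(29, 119, 55).
Per channel, c → c + 0.39(0 − c):
  R: 29 − 11.31 = 17.69 → 18
  G: 119 + 0.39×(0−119) = 119 − 46.41 = 72.59 → 73
  B: 55 + 0.39×(0−55) = 55 − 21.45 = 33.55 → 34
rgb(18, 73, 34) = #124922.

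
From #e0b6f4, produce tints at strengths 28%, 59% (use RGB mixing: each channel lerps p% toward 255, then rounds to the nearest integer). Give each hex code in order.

#e9caf7, #f2e1fa

#e0b6f4 is rgb(224, 182, 244).
28%: (224 + 8.68 = 232.68→233, 182 + 20.44 = 202.44→202, 244 + 3.08 = 247.08→247) → #e9caf7
59%: (224 + 18.29 = 242.29→242, 182 + 43.07 = 225.07→225, 244 + 6.49 = 250.49→250) → #f2e1fa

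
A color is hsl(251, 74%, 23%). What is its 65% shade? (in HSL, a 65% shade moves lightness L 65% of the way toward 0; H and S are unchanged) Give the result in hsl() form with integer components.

L moves 65% from 23 toward 0: 23 − 14.95 = 8.05 → 8.
H and S are unchanged.

hsl(251, 74%, 8%)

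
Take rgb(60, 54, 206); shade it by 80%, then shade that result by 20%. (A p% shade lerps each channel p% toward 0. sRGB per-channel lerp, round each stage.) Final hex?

Per channel, c → c + 0.8(0 − c):
  R: 60 + 0.8×(0−60) = 60 − 48 = 12 → 12
  G: 54 + 0.8×(0−54) = 54 − 43.2 = 10.8 → 11
  B: 206 + 0.8×(0−206) = 206 − 164.8 = 41.2 → 41
After the shade: rgb(12, 11, 41) = #0c0b29.
A 20% shade moves each channel 20% toward 0:
  R: 12 + 0.2×(0−12) = 12 − 2.4 = 9.6 → 10
  G: 11 + 0.2×(0−11) = 11 − 2.2 = 8.8 → 9
  B: 41 − 8.2 = 32.8 → 33
rgb(10, 9, 33) = #0a0921.

#0a0921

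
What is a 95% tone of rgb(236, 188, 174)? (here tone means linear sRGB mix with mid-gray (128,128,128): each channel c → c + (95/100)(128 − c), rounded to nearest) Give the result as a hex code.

#858382

A 95% tone moves each channel 95% toward 128:
  R: 236 + 0.95×(128−236) = 236 − 102.6 = 133.4 → 133
  G: 188 + 0.95×(128−188) = 188 − 57 = 131 → 131
  B: 174 + 0.95×(128−174) = 174 − 43.7 = 130.3 → 130
rgb(133, 131, 130) = #858382.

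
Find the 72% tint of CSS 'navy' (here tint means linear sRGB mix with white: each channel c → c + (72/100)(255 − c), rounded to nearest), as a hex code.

CSS navy is rgb(0, 0, 128).
Per channel, c → c + 0.72(255 − c):
  R: 0 + 0.72×(255−0) = 0 + 183.6 = 183.6 → 184
  G: 0 + 0.72×(255−0) = 0 + 183.6 = 183.6 → 184
  B: 128 + 91.44 = 219.44 → 219
rgb(184, 184, 219) = #B8B8DB.

#B8B8DB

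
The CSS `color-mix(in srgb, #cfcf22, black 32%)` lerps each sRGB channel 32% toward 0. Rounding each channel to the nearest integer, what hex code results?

#cfcf22 is rgb(207, 207, 34).
Lerp each channel 32% toward 0:
  R: 207 + 0.32×(0−207) = 207 − 66.24 = 140.76 → 141
  G: 207 + 0.32×(0−207) = 207 − 66.24 = 140.76 → 141
  B: 34 + 0.32×(0−34) = 34 − 10.88 = 23.12 → 23
rgb(141, 141, 23) = #8d8d17.

#8d8d17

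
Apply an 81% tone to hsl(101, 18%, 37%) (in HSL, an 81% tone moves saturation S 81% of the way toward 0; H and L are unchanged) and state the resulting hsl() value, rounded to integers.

S moves 81% from 18 toward 0: 18 − 14.58 = 3.42 → 3.
H and L are unchanged.

hsl(101, 3%, 37%)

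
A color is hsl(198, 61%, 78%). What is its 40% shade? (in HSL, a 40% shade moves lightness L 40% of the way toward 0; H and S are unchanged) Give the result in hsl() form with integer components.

L moves 40% from 78 toward 0: 78 − 31.2 = 46.8 → 47.
H and S are unchanged.

hsl(198, 61%, 47%)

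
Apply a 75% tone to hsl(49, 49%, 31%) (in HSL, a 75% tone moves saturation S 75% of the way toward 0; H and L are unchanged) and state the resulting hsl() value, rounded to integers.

S moves 75% from 49 toward 0: 49 − 36.75 = 12.25 → 12.
H and L are unchanged.

hsl(49, 12%, 31%)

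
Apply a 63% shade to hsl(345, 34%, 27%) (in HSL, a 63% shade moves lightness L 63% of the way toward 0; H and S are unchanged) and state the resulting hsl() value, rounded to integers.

L moves 63% from 27 toward 0: 27 − 17.01 = 9.99 → 10.
H and S are unchanged.

hsl(345, 34%, 10%)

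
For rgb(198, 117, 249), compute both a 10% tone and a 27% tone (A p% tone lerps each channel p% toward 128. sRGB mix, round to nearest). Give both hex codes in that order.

10% tone:
  R: 198 + 0.1×(128−198) = 198 − 7 = 191 → 191
  G: 117 + 0.1×(128−117) = 117 + 1.1 = 118.1 → 118
  B: 249 + 0.1×(128−249) = 249 − 12.1 = 236.9 → 237
  → #BF76ED
27% tone:
  R: 198 − 18.9 = 179.1 → 179
  G: 117 + 0.27×(128−117) = 117 + 2.97 = 119.97 → 120
  B: 249 + 0.27×(128−249) = 249 − 32.67 = 216.33 → 216
  → #B378D8

#BF76ED, #B378D8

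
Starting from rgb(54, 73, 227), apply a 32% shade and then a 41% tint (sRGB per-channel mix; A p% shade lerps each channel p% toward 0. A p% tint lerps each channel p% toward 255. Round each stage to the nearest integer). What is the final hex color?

Lerp each channel 32% toward 0:
  R: 54 + 0.32×(0−54) = 54 − 17.28 = 36.72 → 37
  G: 73 − 23.36 = 49.64 → 50
  B: 227 + 0.32×(0−227) = 227 − 72.64 = 154.36 → 154
After the shade: rgb(37, 50, 154) = #25329a.
Lerp each channel 41% toward 255:
  R: 37 + 0.41×(255−37) = 37 + 89.38 = 126.38 → 126
  G: 50 + 0.41×(255−50) = 50 + 84.05 = 134.05 → 134
  B: 154 + 0.41×(255−154) = 154 + 41.41 = 195.41 → 195
rgb(126, 134, 195) = #7e86c3.

#7e86c3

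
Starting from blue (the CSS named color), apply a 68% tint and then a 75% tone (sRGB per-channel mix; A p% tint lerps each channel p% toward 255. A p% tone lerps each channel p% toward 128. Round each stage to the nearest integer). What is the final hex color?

#8b8ba0

CSS blue is rgb(0, 0, 255).
A 68% tint moves each channel 68% toward 255:
  R: 0 + 0.68×(255−0) = 0 + 173.4 = 173.4 → 173
  G: 0 + 0.68×(255−0) = 0 + 173.4 = 173.4 → 173
  B: 255 + 0 = 255 → 255
After the tint: rgb(173, 173, 255) = #adadff.
Per channel, c → c + 0.75(128 − c):
  R: 173 + 0.75×(128−173) = 173 − 33.75 = 139.25 → 139
  G: 173 + 0.75×(128−173) = 173 − 33.75 = 139.25 → 139
  B: 255 + 0.75×(128−255) = 255 − 95.25 = 159.75 → 160
rgb(139, 139, 160) = #8b8ba0.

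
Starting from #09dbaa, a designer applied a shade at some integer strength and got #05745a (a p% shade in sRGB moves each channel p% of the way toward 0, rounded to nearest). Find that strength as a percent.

#09dbaa is rgb(9, 219, 170); #05745a is rgb(5, 116, 90).
On the G channel (widest range): 116 ≈ 219 + (p/100)(0 − 219), so p ≈ 100×(116 − 219)/(0 − 219) = -10300/-219 = 47.03.
p = 47 reproduces all three channels after rounding.

47%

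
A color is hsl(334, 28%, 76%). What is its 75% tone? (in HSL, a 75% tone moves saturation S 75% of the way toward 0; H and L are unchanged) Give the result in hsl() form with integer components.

hsl(334, 7%, 76%)

S moves 75% from 28 toward 0: 28 − 21 = 7 → 7.
H and L are unchanged.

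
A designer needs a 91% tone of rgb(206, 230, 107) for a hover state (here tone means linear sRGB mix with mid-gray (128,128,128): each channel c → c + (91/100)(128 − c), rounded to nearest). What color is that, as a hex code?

Lerp each channel 91% toward 128:
  R: 206 + 0.91×(128−206) = 206 − 70.98 = 135.02 → 135
  G: 230 + 0.91×(128−230) = 230 − 92.82 = 137.18 → 137
  B: 107 + 19.11 = 126.11 → 126
rgb(135, 137, 126) = #87897E.

#87897E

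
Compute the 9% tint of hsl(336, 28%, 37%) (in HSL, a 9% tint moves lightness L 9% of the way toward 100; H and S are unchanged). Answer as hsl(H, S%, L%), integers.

L moves 9% from 37 toward 100: 37 + 5.67 = 42.67 → 43.
H and S are unchanged.

hsl(336, 28%, 43%)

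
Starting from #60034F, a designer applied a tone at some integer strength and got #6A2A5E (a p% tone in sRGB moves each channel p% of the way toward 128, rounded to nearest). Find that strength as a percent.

#60034F is rgb(96, 3, 79); #6A2A5E is rgb(106, 42, 94).
On the G channel (widest range): 42 ≈ 3 + (p/100)(128 − 3), so p ≈ 100×(42 − 3)/(128 − 3) = 3900/125 = 31.20.
p = 31 reproduces all three channels after rounding.

31%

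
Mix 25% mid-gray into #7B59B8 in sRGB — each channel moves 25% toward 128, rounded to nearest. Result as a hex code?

#7C63AA

#7B59B8 is rgb(123, 89, 184).
Lerp each channel 25% toward 128:
  R: 123 + 0.25×(128−123) = 123 + 1.25 = 124.25 → 124
  G: 89 + 9.75 = 98.75 → 99
  B: 184 + 0.25×(128−184) = 184 − 14 = 170 → 170
rgb(124, 99, 170) = #7C63AA.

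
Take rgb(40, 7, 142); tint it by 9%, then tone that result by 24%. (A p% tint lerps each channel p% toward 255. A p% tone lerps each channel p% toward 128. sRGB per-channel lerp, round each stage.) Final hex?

Lerp each channel 9% toward 255:
  R: 40 + 0.09×(255−40) = 40 + 19.35 = 59.35 → 59
  G: 7 + 22.32 = 29.32 → 29
  B: 142 + 0.09×(255−142) = 142 + 10.17 = 152.17 → 152
After the tint: rgb(59, 29, 152) = #3B1D98.
Per channel, c → c + 0.24(128 − c):
  R: 59 + 0.24×(128−59) = 59 + 16.56 = 75.56 → 76
  G: 29 + 0.24×(128−29) = 29 + 23.76 = 52.76 → 53
  B: 152 + 0.24×(128−152) = 152 − 5.76 = 146.24 → 146
rgb(76, 53, 146) = #4C3592.

#4C3592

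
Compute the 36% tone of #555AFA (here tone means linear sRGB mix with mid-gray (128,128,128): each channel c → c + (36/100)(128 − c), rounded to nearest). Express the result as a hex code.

#6468CE

#555AFA is rgb(85, 90, 250).
Lerp each channel 36% toward 128:
  R: 85 + 0.36×(128−85) = 85 + 15.48 = 100.48 → 100
  G: 90 + 0.36×(128−90) = 90 + 13.68 = 103.68 → 104
  B: 250 − 43.92 = 206.08 → 206
rgb(100, 104, 206) = #6468CE.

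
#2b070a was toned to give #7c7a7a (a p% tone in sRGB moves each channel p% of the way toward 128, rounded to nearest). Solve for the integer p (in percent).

#2b070a is rgb(43, 7, 10); #7c7a7a is rgb(124, 122, 122).
On the G channel (widest range): 122 ≈ 7 + (p/100)(128 − 7), so p ≈ 100×(122 − 7)/(128 − 7) = 11500/121 = 95.04.
p = 95 reproduces all three channels after rounding.

95%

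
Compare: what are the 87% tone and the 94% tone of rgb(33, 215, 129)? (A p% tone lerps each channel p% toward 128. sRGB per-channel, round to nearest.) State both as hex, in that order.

87% tone:
  R: 33 + 0.87×(128−33) = 33 + 82.65 = 115.65 → 116
  G: 215 + 0.87×(128−215) = 215 − 75.69 = 139.31 → 139
  B: 129 + 0.87×(128−129) = 129 − 0.87 = 128.13 → 128
  → #748B80
94% tone:
  R: 33 + 0.94×(128−33) = 33 + 89.3 = 122.3 → 122
  G: 215 − 81.78 = 133.22 → 133
  B: 129 + 0.94×(128−129) = 129 − 0.94 = 128.06 → 128
  → #7A8580

#748B80, #7A8580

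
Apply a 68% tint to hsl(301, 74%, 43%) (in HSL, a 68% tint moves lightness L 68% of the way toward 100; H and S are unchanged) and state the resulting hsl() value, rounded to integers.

hsl(301, 74%, 82%)

L moves 68% from 43 toward 100: 43 + 38.76 = 81.76 → 82.
H and S are unchanged.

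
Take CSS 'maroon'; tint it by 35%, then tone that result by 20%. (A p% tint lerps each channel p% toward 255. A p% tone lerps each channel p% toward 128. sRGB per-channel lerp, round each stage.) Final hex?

#A36161

CSS maroon is rgb(128, 0, 0).
Lerp each channel 35% toward 255:
  R: 128 + 0.35×(255−128) = 128 + 44.45 = 172.45 → 172
  G: 0 + 0.35×(255−0) = 0 + 89.25 = 89.25 → 89
  B: 0 + 89.25 = 89.25 → 89
After the tint: rgb(172, 89, 89) = #AC5959.
Lerp each channel 20% toward 128:
  R: 172 − 8.8 = 163.2 → 163
  G: 89 + 0.2×(128−89) = 89 + 7.8 = 96.8 → 97
  B: 89 + 0.2×(128−89) = 89 + 7.8 = 96.8 → 97
rgb(163, 97, 97) = #A36161.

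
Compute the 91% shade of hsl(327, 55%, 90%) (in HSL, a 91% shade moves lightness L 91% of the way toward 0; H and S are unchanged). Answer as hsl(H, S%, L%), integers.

L moves 91% from 90 toward 0: 90 − 81.9 = 8.1 → 8.
H and S are unchanged.

hsl(327, 55%, 8%)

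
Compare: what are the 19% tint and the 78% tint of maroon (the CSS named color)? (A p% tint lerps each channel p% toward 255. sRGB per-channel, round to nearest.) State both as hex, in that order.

CSS maroon is rgb(128, 0, 0).
19% tint:
  R: 128 + 24.13 = 152.13 → 152
  G: 0 + 0.19×(255−0) = 0 + 48.45 = 48.45 → 48
  B: 0 + 0.19×(255−0) = 0 + 48.45 = 48.45 → 48
  → #983030
78% tint:
  R: 128 + 99.06 = 227.06 → 227
  G: 0 + 198.9 = 198.9 → 199
  B: 0 + 0.78×(255−0) = 0 + 198.9 = 198.9 → 199
  → #e3c7c7

#983030, #e3c7c7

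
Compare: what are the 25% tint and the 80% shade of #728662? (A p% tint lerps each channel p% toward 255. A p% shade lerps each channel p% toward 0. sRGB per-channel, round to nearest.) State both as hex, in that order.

#728662 is rgb(114, 134, 98).
25% tint:
  R: 114 + 0.25×(255−114) = 114 + 35.25 = 149.25 → 149
  G: 134 + 30.25 = 164.25 → 164
  B: 98 + 0.25×(255−98) = 98 + 39.25 = 137.25 → 137
  → #95a489
80% shade:
  R: 114 + 0.8×(0−114) = 114 − 91.2 = 22.8 → 23
  G: 134 + 0.8×(0−134) = 134 − 107.2 = 26.8 → 27
  B: 98 − 78.4 = 19.6 → 20
  → #171b14

#95a489, #171b14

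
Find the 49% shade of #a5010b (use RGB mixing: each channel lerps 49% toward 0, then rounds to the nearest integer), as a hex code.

#540106

#a5010b is rgb(165, 1, 11).
Lerp each channel 49% toward 0:
  R: 165 + 0.49×(0−165) = 165 − 80.85 = 84.15 → 84
  G: 1 + 0.49×(0−1) = 1 − 0.49 = 0.51 → 1
  B: 11 + 0.49×(0−11) = 11 − 5.39 = 5.61 → 6
rgb(84, 1, 6) = #540106.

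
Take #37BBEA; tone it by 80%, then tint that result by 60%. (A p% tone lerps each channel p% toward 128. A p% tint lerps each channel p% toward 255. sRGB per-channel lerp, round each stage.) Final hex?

#37BBEA is rgb(55, 187, 234).
Per channel, c → c + 0.8(128 − c):
  R: 55 + 58.4 = 113.4 → 113
  G: 187 − 47.2 = 139.8 → 140
  B: 234 − 84.8 = 149.2 → 149
After the tone: rgb(113, 140, 149) = #718C95.
Lerp each channel 60% toward 255:
  R: 113 + 0.6×(255−113) = 113 + 85.2 = 198.2 → 198
  G: 140 + 69 = 209 → 209
  B: 149 + 63.6 = 212.6 → 213
rgb(198, 209, 213) = #C6D1D5.

#C6D1D5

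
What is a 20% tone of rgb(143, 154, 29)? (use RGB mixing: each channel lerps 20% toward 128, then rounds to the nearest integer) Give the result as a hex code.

A 20% tone moves each channel 20% toward 128:
  R: 143 + 0.2×(128−143) = 143 − 3 = 140 → 140
  G: 154 + 0.2×(128−154) = 154 − 5.2 = 148.8 → 149
  B: 29 + 19.8 = 48.8 → 49
rgb(140, 149, 49) = #8C9531.

#8C9531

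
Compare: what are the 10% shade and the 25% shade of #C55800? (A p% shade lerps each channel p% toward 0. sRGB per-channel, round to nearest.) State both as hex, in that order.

#C55800 is rgb(197, 88, 0).
10% shade:
  R: 197 + 0.1×(0−197) = 197 − 19.7 = 177.3 → 177
  G: 88 − 8.8 = 79.2 → 79
  B: 0 + 0.1×(0−0) = 0 + 0 = 0 → 0
  → #B14F00
25% shade:
  R: 197 − 49.25 = 147.75 → 148
  G: 88 − 22 = 66 → 66
  B: 0 + 0 = 0 → 0
  → #944200

#B14F00, #944200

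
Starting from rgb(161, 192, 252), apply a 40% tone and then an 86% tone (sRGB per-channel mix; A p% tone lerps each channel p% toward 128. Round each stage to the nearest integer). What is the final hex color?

#83858A

A 40% tone moves each channel 40% toward 128:
  R: 161 + 0.4×(128−161) = 161 − 13.2 = 147.8 → 148
  G: 192 − 25.6 = 166.4 → 166
  B: 252 + 0.4×(128−252) = 252 − 49.6 = 202.4 → 202
After the tone: rgb(148, 166, 202) = #94A6CA.
Per channel, c → c + 0.86(128 − c):
  R: 148 + 0.86×(128−148) = 148 − 17.2 = 130.8 → 131
  G: 166 − 32.68 = 133.32 → 133
  B: 202 − 63.64 = 138.36 → 138
rgb(131, 133, 138) = #83858A.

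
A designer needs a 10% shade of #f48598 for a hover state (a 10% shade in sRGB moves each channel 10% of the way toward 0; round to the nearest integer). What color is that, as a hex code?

#f48598 is rgb(244, 133, 152).
A 10% shade moves each channel 10% toward 0:
  R: 244 − 24.4 = 219.6 → 220
  G: 133 − 13.3 = 119.7 → 120
  B: 152 − 15.2 = 136.8 → 137
rgb(220, 120, 137) = #dc7889.

#dc7889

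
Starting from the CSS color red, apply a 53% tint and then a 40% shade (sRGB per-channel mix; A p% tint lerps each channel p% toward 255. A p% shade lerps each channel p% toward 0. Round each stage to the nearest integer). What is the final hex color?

#995151

CSS red is rgb(255, 0, 0).
Lerp each channel 53% toward 255:
  R: 255 + 0.53×(255−255) = 255 + 0 = 255 → 255
  G: 0 + 0.53×(255−0) = 0 + 135.15 = 135.15 → 135
  B: 0 + 0.53×(255−0) = 0 + 135.15 = 135.15 → 135
After the tint: rgb(255, 135, 135) = #FF8787.
A 40% shade moves each channel 40% toward 0:
  R: 255 − 102 = 153 → 153
  G: 135 + 0.4×(0−135) = 135 − 54 = 81 → 81
  B: 135 − 54 = 81 → 81
rgb(153, 81, 81) = #995151.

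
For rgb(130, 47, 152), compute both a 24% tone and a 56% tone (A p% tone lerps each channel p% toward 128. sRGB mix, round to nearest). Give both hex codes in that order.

#824292, #815C8B

24% tone:
  R: 130 + 0.24×(128−130) = 130 − 0.48 = 129.52 → 130
  G: 47 + 0.24×(128−47) = 47 + 19.44 = 66.44 → 66
  B: 152 − 5.76 = 146.24 → 146
  → #824292
56% tone:
  R: 130 + 0.56×(128−130) = 130 − 1.12 = 128.88 → 129
  G: 47 + 45.36 = 92.36 → 92
  B: 152 − 13.44 = 138.56 → 139
  → #815C8B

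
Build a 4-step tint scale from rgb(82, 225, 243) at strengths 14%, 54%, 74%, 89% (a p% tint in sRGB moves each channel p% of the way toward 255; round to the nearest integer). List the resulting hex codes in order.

#6ae5f5, #aff1f9, #d2f7fc, #ecfcfe

14%: (82 + 24.22 = 106.22→106, 225 + 4.2 = 229.2→229, 243 + 1.68 = 244.68→245) → #6ae5f5
54%: (82 + 93.42 = 175.42→175, 225 + 16.2 = 241.2→241, 243 + 6.48 = 249.48→249) → #aff1f9
74%: (82 + 128.02 = 210.02→210, 225 + 22.2 = 247.2→247, 243 + 8.88 = 251.88→252) → #d2f7fc
89%: (82 + 153.97 = 235.97→236, 225 + 26.7 = 251.7→252, 243 + 10.68 = 253.68→254) → #ecfcfe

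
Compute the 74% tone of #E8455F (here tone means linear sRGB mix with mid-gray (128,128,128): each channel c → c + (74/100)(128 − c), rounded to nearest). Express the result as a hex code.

#9B7177

#E8455F is rgb(232, 69, 95).
Lerp each channel 74% toward 128:
  R: 232 + 0.74×(128−232) = 232 − 76.96 = 155.04 → 155
  G: 69 + 43.66 = 112.66 → 113
  B: 95 + 24.42 = 119.42 → 119
rgb(155, 113, 119) = #9B7177.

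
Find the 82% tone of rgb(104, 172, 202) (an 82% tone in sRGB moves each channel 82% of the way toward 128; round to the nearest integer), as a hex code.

Lerp each channel 82% toward 128:
  R: 104 + 0.82×(128−104) = 104 + 19.68 = 123.68 → 124
  G: 172 − 36.08 = 135.92 → 136
  B: 202 − 60.68 = 141.32 → 141
rgb(124, 136, 141) = #7c888d.

#7c888d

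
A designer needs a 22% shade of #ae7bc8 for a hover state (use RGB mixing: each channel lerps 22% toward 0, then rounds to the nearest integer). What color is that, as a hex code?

#88609c

#ae7bc8 is rgb(174, 123, 200).
Lerp each channel 22% toward 0:
  R: 174 − 38.28 = 135.72 → 136
  G: 123 − 27.06 = 95.94 → 96
  B: 200 + 0.22×(0−200) = 200 − 44 = 156 → 156
rgb(136, 96, 156) = #88609c.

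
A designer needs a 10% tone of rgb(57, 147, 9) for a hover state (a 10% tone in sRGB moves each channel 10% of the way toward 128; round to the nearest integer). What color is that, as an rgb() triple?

Lerp each channel 10% toward 128:
  R: 57 + 0.1×(128−57) = 57 + 7.1 = 64.1 → 64
  G: 147 + 0.1×(128−147) = 147 − 1.9 = 145.1 → 145
  B: 9 + 0.1×(128−9) = 9 + 11.9 = 20.9 → 21

rgb(64, 145, 21)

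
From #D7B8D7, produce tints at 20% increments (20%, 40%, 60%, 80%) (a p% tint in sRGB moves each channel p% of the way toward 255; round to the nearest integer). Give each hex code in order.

#D7B8D7 is rgb(215, 184, 215).
20%: (215 + 8 = 223→223, 184 + 14.2 = 198.2→198, 215 + 8 = 223→223) → #DFC6DF
40%: (215 + 16 = 231→231, 184 + 28.4 = 212.4→212, 215 + 16 = 231→231) → #E7D4E7
60%: (215 + 24 = 239→239, 184 + 42.6 = 226.6→227, 215 + 24 = 239→239) → #EFE3EF
80%: (215 + 32 = 247→247, 184 + 56.8 = 240.8→241, 215 + 32 = 247→247) → #F7F1F7

#DFC6DF, #E7D4E7, #EFE3EF, #F7F1F7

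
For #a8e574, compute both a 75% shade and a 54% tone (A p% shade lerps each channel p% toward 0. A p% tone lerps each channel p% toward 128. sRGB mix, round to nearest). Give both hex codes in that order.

#a8e574 is rgb(168, 229, 116).
75% shade:
  R: 168 + 0.75×(0−168) = 168 − 126 = 42 → 42
  G: 229 − 171.75 = 57.25 → 57
  B: 116 + 0.75×(0−116) = 116 − 87 = 29 → 29
  → #2a391d
54% tone:
  R: 168 + 0.54×(128−168) = 168 − 21.6 = 146.4 → 146
  G: 229 + 0.54×(128−229) = 229 − 54.54 = 174.46 → 174
  B: 116 + 0.54×(128−116) = 116 + 6.48 = 122.48 → 122
  → #92ae7a

#2a391d, #92ae7a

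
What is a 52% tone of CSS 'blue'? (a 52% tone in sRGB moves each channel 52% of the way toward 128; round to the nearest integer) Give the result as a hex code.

#4343BD

CSS blue is rgb(0, 0, 255).
Lerp each channel 52% toward 128:
  R: 0 + 0.52×(128−0) = 0 + 66.56 = 66.56 → 67
  G: 0 + 66.56 = 66.56 → 67
  B: 255 − 66.04 = 188.96 → 189
rgb(67, 67, 189) = #4343BD.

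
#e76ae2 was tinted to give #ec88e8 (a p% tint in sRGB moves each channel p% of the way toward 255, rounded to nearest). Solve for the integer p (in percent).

#e76ae2 is rgb(231, 106, 226); #ec88e8 is rgb(236, 136, 232).
On the G channel (widest range): 136 ≈ 106 + (p/100)(255 − 106), so p ≈ 100×(136 − 106)/(255 − 106) = 3000/149 = 20.13.
p = 20 reproduces all three channels after rounding.

20%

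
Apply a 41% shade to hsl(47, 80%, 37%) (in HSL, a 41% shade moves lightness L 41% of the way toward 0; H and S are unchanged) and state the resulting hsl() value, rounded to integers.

L moves 41% from 37 toward 0: 37 − 15.17 = 21.83 → 22.
H and S are unchanged.

hsl(47, 80%, 22%)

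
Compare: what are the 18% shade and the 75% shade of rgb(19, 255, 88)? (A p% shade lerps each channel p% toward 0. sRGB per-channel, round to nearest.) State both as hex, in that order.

18% shade:
  R: 19 + 0.18×(0−19) = 19 − 3.42 = 15.58 → 16
  G: 255 − 45.9 = 209.1 → 209
  B: 88 + 0.18×(0−88) = 88 − 15.84 = 72.16 → 72
  → #10d148
75% shade:
  R: 19 − 14.25 = 4.75 → 5
  G: 255 + 0.75×(0−255) = 255 − 191.25 = 63.75 → 64
  B: 88 + 0.75×(0−88) = 88 − 66 = 22 → 22
  → #054016

#10d148, #054016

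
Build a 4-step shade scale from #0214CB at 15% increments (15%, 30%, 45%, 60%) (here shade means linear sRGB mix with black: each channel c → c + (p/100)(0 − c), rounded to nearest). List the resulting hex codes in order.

#0211AD, #010E8E, #010B70, #010851

#0214CB is rgb(2, 20, 203).
15%: (2→2, 20 − 3 = 17→17, 203 − 30.45 = 172.55→173) → #0211AD
30%: (2 − 0.6 = 1.4→1, 20 − 6 = 14→14, 203 − 60.9 = 142.1→142) → #010E8E
45%: (2 − 0.9 = 1.1→1, 20 − 9 = 11→11, 203 − 91.35 = 111.65→112) → #010B70
60%: (2 − 1.2 = 0.8→1, 20 − 12 = 8→8, 203 − 121.8 = 81.2→81) → #010851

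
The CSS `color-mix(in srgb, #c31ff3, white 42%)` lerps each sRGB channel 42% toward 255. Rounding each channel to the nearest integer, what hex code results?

#c31ff3 is rgb(195, 31, 243).
A 42% tint moves each channel 42% toward 255:
  R: 195 + 0.42×(255−195) = 195 + 25.2 = 220.2 → 220
  G: 31 + 0.42×(255−31) = 31 + 94.08 = 125.08 → 125
  B: 243 + 0.42×(255−243) = 243 + 5.04 = 248.04 → 248
rgb(220, 125, 248) = #dc7df8.

#dc7df8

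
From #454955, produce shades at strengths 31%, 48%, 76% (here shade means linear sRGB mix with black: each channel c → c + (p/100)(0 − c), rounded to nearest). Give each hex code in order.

#454955 is rgb(69, 73, 85).
31%: (69 − 21.39 = 47.61→48, 73 − 22.63 = 50.37→50, 85 − 26.35 = 58.65→59) → #30323B
48%: (69 − 33.12 = 35.88→36, 73 − 35.04 = 37.96→38, 85 − 40.8 = 44.2→44) → #24262C
76%: (69 − 52.44 = 16.56→17, 73 − 55.48 = 17.52→18, 85 − 64.6 = 20.4→20) → #111214

#30323B, #24262C, #111214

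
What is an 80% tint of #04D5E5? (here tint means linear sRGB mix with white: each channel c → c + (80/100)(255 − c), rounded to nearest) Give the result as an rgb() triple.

rgb(205, 247, 250)

#04D5E5 is rgb(4, 213, 229).
Lerp each channel 80% toward 255:
  R: 4 + 200.8 = 204.8 → 205
  G: 213 + 0.8×(255−213) = 213 + 33.6 = 246.6 → 247
  B: 229 + 20.8 = 249.8 → 250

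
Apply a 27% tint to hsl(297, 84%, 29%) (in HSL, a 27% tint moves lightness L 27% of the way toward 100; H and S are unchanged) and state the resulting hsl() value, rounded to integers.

hsl(297, 84%, 48%)

L moves 27% from 29 toward 100: 29 + 19.17 = 48.17 → 48.
H and S are unchanged.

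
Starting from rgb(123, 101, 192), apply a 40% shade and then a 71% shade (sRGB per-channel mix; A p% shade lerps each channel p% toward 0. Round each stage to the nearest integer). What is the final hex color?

#151221

Per channel, c → c + 0.4(0 − c):
  R: 123 + 0.4×(0−123) = 123 − 49.2 = 73.8 → 74
  G: 101 − 40.4 = 60.6 → 61
  B: 192 + 0.4×(0−192) = 192 − 76.8 = 115.2 → 115
After the shade: rgb(74, 61, 115) = #4A3D73.
Per channel, c → c + 0.71(0 − c):
  R: 74 + 0.71×(0−74) = 74 − 52.54 = 21.46 → 21
  G: 61 + 0.71×(0−61) = 61 − 43.31 = 17.69 → 18
  B: 115 + 0.71×(0−115) = 115 − 81.65 = 33.35 → 33
rgb(21, 18, 33) = #151221.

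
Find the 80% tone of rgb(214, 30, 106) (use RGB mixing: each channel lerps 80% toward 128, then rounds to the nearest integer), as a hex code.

Lerp each channel 80% toward 128:
  R: 214 + 0.8×(128−214) = 214 − 68.8 = 145.2 → 145
  G: 30 + 0.8×(128−30) = 30 + 78.4 = 108.4 → 108
  B: 106 + 0.8×(128−106) = 106 + 17.6 = 123.6 → 124
rgb(145, 108, 124) = #916C7C.

#916C7C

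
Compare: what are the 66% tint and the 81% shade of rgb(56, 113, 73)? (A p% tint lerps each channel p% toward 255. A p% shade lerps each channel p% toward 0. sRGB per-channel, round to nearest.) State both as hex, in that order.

66% tint:
  R: 56 + 0.66×(255−56) = 56 + 131.34 = 187.34 → 187
  G: 113 + 93.72 = 206.72 → 207
  B: 73 + 0.66×(255−73) = 73 + 120.12 = 193.12 → 193
  → #BBCFC1
81% shade:
  R: 56 − 45.36 = 10.64 → 11
  G: 113 + 0.81×(0−113) = 113 − 91.53 = 21.47 → 21
  B: 73 + 0.81×(0−73) = 73 − 59.13 = 13.87 → 14
  → #0B150E

#BBCFC1, #0B150E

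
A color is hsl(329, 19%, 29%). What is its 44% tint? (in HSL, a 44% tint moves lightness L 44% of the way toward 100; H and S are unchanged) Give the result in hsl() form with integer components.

L moves 44% from 29 toward 100: 29 + 31.24 = 60.24 → 60.
H and S are unchanged.

hsl(329, 19%, 60%)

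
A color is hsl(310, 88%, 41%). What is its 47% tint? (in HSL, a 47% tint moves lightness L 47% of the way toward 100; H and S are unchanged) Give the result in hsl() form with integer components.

L moves 47% from 41 toward 100: 41 + 27.73 = 68.73 → 69.
H and S are unchanged.

hsl(310, 88%, 69%)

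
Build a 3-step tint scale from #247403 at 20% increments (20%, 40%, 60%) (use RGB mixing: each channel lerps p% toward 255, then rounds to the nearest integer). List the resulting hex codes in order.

#247403 is rgb(36, 116, 3).
20%: (36 + 43.8 = 79.8→80, 116 + 27.8 = 143.8→144, 3 + 50.4 = 53.4→53) → #509035
40%: (36 + 87.6 = 123.6→124, 116 + 55.6 = 171.6→172, 3 + 100.8 = 103.8→104) → #7CAC68
60%: (36 + 131.4 = 167.4→167, 116 + 83.4 = 199.4→199, 3 + 151.2 = 154.2→154) → #A7C79A

#509035, #7CAC68, #A7C79A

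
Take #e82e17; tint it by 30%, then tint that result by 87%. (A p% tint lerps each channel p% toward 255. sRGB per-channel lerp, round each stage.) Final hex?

#fdecea

#e82e17 is rgb(232, 46, 23).
Lerp each channel 30% toward 255:
  R: 232 + 0.3×(255−232) = 232 + 6.9 = 238.9 → 239
  G: 46 + 62.7 = 108.7 → 109
  B: 23 + 0.3×(255−23) = 23 + 69.6 = 92.6 → 93
After the tint: rgb(239, 109, 93) = #ef6d5d.
Per channel, c → c + 0.87(255 − c):
  R: 239 + 13.92 = 252.92 → 253
  G: 109 + 0.87×(255−109) = 109 + 127.02 = 236.02 → 236
  B: 93 + 140.94 = 233.94 → 234
rgb(253, 236, 234) = #fdecea.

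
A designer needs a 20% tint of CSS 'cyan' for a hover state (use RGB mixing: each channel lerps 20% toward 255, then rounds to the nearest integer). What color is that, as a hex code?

#33ffff

CSS cyan is rgb(0, 255, 255).
Lerp each channel 20% toward 255:
  R: 0 + 0.2×(255−0) = 0 + 51 = 51 → 51
  G: 255 + 0.2×(255−255) = 255 + 0 = 255 → 255
  B: 255 + 0 = 255 → 255
rgb(51, 255, 255) = #33ffff.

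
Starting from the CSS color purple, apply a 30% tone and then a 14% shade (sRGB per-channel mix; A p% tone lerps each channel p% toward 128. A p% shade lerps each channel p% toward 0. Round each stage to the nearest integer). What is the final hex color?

CSS purple is rgb(128, 0, 128).
Per channel, c → c + 0.3(128 − c):
  R: 128 + 0 = 128 → 128
  G: 0 + 0.3×(128−0) = 0 + 38.4 = 38.4 → 38
  B: 128 + 0 = 128 → 128
After the tone: rgb(128, 38, 128) = #802680.
Per channel, c → c + 0.14(0 − c):
  R: 128 + 0.14×(0−128) = 128 − 17.92 = 110.08 → 110
  G: 38 + 0.14×(0−38) = 38 − 5.32 = 32.68 → 33
  B: 128 − 17.92 = 110.08 → 110
rgb(110, 33, 110) = #6E216E.

#6E216E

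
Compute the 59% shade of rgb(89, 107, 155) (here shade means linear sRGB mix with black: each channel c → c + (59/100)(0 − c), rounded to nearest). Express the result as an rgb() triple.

Per channel, c → c + 0.59(0 − c):
  R: 89 − 52.51 = 36.49 → 36
  G: 107 + 0.59×(0−107) = 107 − 63.13 = 43.87 → 44
  B: 155 + 0.59×(0−155) = 155 − 91.45 = 63.55 → 64

rgb(36, 44, 64)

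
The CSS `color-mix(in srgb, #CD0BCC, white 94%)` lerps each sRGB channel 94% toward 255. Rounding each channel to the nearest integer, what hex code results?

#CD0BCC is rgb(205, 11, 204).
A 94% tint moves each channel 94% toward 255:
  R: 205 + 0.94×(255−205) = 205 + 47 = 252 → 252
  G: 11 + 229.36 = 240.36 → 240
  B: 204 + 47.94 = 251.94 → 252
rgb(252, 240, 252) = #FCF0FC.

#FCF0FC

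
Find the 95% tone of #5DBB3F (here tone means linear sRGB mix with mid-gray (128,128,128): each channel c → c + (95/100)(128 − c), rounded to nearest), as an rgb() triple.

rgb(126, 131, 125)

#5DBB3F is rgb(93, 187, 63).
A 95% tone moves each channel 95% toward 128:
  R: 93 + 0.95×(128−93) = 93 + 33.25 = 126.25 → 126
  G: 187 − 56.05 = 130.95 → 131
  B: 63 + 61.75 = 124.75 → 125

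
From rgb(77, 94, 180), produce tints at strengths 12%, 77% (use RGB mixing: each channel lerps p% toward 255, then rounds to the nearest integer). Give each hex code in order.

#6271bd, #d6daee

12%: (77 + 21.36 = 98.36→98, 94 + 19.32 = 113.32→113, 180 + 9 = 189→189) → #6271bd
77%: (77 + 137.06 = 214.06→214, 94 + 123.97 = 217.97→218, 180 + 57.75 = 237.75→238) → #d6daee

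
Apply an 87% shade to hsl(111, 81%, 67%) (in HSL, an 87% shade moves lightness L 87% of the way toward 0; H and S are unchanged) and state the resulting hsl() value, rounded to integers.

hsl(111, 81%, 9%)

L moves 87% from 67 toward 0: 67 − 58.29 = 8.71 → 9.
H and S are unchanged.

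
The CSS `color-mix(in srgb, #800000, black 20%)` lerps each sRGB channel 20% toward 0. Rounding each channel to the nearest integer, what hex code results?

#800000 is rgb(128, 0, 0).
Lerp each channel 20% toward 0:
  R: 128 + 0.2×(0−128) = 128 − 25.6 = 102.4 → 102
  G: 0 + 0 = 0 → 0
  B: 0 + 0 = 0 → 0
rgb(102, 0, 0) = #660000.

#660000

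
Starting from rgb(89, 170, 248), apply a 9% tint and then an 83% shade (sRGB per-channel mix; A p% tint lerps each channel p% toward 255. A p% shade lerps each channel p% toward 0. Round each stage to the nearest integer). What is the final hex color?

#121e2a

Lerp each channel 9% toward 255:
  R: 89 + 14.94 = 103.94 → 104
  G: 170 + 7.65 = 177.65 → 178
  B: 248 + 0.63 = 248.63 → 249
After the tint: rgb(104, 178, 249) = #68b2f9.
An 83% shade moves each channel 83% toward 0:
  R: 104 + 0.83×(0−104) = 104 − 86.32 = 17.68 → 18
  G: 178 + 0.83×(0−178) = 178 − 147.74 = 30.26 → 30
  B: 249 + 0.83×(0−249) = 249 − 206.67 = 42.33 → 42
rgb(18, 30, 42) = #121e2a.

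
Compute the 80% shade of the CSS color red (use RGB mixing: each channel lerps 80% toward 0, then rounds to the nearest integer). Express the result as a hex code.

CSS red is rgb(255, 0, 0).
Per channel, c → c + 0.8(0 − c):
  R: 255 − 204 = 51 → 51
  G: 0 + 0.8×(0−0) = 0 + 0 = 0 → 0
  B: 0 + 0 = 0 → 0
rgb(51, 0, 0) = #330000.

#330000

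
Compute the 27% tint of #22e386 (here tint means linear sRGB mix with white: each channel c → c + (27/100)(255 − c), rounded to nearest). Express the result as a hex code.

#22e386 is rgb(34, 227, 134).
A 27% tint moves each channel 27% toward 255:
  R: 34 + 0.27×(255−34) = 34 + 59.67 = 93.67 → 94
  G: 227 + 7.56 = 234.56 → 235
  B: 134 + 0.27×(255−134) = 134 + 32.67 = 166.67 → 167
rgb(94, 235, 167) = #5eeba7.

#5eeba7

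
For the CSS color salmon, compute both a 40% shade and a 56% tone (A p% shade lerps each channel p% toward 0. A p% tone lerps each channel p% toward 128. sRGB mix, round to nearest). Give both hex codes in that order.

CSS salmon is rgb(250, 128, 114).
40% shade:
  R: 250 + 0.4×(0−250) = 250 − 100 = 150 → 150
  G: 128 − 51.2 = 76.8 → 77
  B: 114 − 45.6 = 68.4 → 68
  → #964D44
56% tone:
  R: 250 − 68.32 = 181.68 → 182
  G: 128 + 0.56×(128−128) = 128 + 0 = 128 → 128
  B: 114 + 7.84 = 121.84 → 122
  → #B6807A

#964D44, #B6807A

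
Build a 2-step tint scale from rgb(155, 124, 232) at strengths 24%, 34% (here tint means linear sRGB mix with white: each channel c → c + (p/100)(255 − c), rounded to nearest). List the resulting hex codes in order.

#B39BEE, #BDA9F0

24%: (155 + 24 = 179→179, 124 + 31.44 = 155.44→155, 232 + 5.52 = 237.52→238) → #B39BEE
34%: (155 + 34 = 189→189, 124 + 44.54 = 168.54→169, 232 + 7.82 = 239.82→240) → #BDA9F0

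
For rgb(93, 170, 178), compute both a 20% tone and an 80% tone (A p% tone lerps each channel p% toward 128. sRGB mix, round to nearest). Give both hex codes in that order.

20% tone:
  R: 93 + 7 = 100 → 100
  G: 170 + 0.2×(128−170) = 170 − 8.4 = 161.6 → 162
  B: 178 − 10 = 168 → 168
  → #64A2A8
80% tone:
  R: 93 + 0.8×(128−93) = 93 + 28 = 121 → 121
  G: 170 + 0.8×(128−170) = 170 − 33.6 = 136.4 → 136
  B: 178 − 40 = 138 → 138
  → #79888A

#64A2A8, #79888A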